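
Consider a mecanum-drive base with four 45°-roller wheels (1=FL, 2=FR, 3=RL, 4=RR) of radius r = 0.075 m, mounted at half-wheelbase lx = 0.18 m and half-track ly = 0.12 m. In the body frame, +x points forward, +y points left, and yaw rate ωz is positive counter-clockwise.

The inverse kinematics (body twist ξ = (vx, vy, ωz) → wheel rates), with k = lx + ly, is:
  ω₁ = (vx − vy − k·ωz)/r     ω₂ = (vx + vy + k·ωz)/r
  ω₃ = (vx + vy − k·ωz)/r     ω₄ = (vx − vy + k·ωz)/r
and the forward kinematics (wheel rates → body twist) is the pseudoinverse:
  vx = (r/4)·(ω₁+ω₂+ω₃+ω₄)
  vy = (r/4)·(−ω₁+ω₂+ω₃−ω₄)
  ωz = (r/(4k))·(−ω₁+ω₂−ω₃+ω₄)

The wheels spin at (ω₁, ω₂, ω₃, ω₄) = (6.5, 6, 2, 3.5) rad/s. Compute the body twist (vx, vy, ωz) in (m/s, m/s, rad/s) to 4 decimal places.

k = lx + ly = 0.18 + 0.12 = 0.3000
ω₁+ω₂+ω₃+ω₄ = 18.0000  →  vx = (0.075/4)·18.0000 = 0.3375
−ω₁+ω₂+ω₃−ω₄ = -2.0000  →  vy = (0.075/4)·-2.0000 = -0.0375
−ω₁+ω₂−ω₃+ω₄ = 1.0000  →  ωz = (0.075/1.2000)·1.0000 = 0.0625

(0.3375, -0.0375, 0.0625)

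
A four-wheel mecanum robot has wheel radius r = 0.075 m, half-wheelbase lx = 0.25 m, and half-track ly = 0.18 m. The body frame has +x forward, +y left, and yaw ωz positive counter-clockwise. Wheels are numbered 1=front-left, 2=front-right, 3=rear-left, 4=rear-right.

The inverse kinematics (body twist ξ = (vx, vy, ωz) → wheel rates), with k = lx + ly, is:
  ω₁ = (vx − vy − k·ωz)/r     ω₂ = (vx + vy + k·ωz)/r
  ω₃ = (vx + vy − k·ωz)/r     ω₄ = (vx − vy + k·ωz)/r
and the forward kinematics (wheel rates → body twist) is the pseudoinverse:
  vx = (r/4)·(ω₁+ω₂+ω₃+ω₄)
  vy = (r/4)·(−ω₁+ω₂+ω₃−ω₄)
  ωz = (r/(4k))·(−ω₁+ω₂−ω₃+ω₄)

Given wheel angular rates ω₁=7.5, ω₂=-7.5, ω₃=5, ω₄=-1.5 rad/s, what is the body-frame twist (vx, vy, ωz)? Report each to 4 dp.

k = lx + ly = 0.25 + 0.18 = 0.4300
ω₁+ω₂+ω₃+ω₄ = 3.5000  →  vx = (0.075/4)·3.5000 = 0.0656
−ω₁+ω₂+ω₃−ω₄ = -8.5000  →  vy = (0.075/4)·-8.5000 = -0.1594
−ω₁+ω₂−ω₃+ω₄ = -21.5000  →  ωz = (0.075/1.7200)·-21.5000 = -0.9375

(0.0656, -0.1594, -0.9375)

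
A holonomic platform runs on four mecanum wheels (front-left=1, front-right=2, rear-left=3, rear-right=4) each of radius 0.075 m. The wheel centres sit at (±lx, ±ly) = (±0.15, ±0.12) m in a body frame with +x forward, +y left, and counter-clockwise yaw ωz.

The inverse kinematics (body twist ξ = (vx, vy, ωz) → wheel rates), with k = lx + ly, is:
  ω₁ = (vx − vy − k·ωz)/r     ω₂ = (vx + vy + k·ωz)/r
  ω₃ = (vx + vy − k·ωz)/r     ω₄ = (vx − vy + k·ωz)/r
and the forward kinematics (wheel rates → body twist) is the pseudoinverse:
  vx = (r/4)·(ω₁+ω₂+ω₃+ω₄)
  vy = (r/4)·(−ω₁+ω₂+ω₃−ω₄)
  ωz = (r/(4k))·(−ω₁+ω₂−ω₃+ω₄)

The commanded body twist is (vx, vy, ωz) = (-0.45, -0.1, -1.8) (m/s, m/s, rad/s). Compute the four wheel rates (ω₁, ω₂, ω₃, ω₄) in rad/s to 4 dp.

k = lx + ly = 0.15 + 0.12 = 0.2700;  k·ωz = 0.2700·-1.8 = -0.4860
ω₁ (FL) = (vx − vy − k·ωz)/r = 0.1360/0.075 = 1.8133
ω₂ (FR) = (vx + vy + k·ωz)/r = -1.0360/0.075 = -13.8133
ω₃ (RL) = (vx + vy − k·ωz)/r = -0.0640/0.075 = -0.8533
ω₄ (RR) = (vx − vy + k·ωz)/r = -0.8360/0.075 = -11.1467

(1.8133, -13.8133, -0.8533, -11.1467)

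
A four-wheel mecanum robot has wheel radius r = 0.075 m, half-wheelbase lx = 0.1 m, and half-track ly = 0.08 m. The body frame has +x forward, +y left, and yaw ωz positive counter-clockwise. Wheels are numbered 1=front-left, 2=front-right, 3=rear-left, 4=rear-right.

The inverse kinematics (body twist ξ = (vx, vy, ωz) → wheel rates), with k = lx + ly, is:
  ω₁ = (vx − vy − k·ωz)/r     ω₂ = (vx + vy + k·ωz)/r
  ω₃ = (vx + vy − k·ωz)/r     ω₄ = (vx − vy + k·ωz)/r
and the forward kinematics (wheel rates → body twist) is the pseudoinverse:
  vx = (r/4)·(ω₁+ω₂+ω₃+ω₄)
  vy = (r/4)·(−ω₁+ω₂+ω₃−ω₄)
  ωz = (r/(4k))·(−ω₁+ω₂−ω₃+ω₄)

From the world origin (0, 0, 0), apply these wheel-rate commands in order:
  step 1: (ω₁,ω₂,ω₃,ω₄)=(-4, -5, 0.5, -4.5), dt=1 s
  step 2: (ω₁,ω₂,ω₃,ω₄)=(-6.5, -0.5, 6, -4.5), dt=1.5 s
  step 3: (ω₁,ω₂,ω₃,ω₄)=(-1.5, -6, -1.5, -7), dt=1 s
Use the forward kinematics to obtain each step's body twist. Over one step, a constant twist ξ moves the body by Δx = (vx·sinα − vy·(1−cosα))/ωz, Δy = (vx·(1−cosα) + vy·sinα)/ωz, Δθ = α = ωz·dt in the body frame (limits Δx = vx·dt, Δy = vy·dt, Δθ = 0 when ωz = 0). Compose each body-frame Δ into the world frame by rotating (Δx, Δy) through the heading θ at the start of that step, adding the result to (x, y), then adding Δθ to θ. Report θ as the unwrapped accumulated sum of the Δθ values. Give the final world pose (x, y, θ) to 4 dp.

step 1: ξ=(vx,vy,ωz)=(-0.2437, 0.0750, -0.6250), dt=1.0 → body Δ=(-0.2055, 0.1439, -0.6250) → world pose (-0.2055, 0.1439, -0.6250)
step 2: ξ=(vx,vy,ωz)=(-0.1031, 0.3094, -0.4687), dt=1.5 → body Δ=(0.0143, 0.4789, -0.7031) → world pose (0.0863, 0.5240, -1.3281)
step 3: ξ=(vx,vy,ωz)=(-0.3000, 0.0188, -1.0417), dt=1.0 → body Δ=(-0.2397, 0.1582, -1.0417) → world pose (0.1822, 0.7947, -2.3698)

(0.1822, 0.7947, -2.3698)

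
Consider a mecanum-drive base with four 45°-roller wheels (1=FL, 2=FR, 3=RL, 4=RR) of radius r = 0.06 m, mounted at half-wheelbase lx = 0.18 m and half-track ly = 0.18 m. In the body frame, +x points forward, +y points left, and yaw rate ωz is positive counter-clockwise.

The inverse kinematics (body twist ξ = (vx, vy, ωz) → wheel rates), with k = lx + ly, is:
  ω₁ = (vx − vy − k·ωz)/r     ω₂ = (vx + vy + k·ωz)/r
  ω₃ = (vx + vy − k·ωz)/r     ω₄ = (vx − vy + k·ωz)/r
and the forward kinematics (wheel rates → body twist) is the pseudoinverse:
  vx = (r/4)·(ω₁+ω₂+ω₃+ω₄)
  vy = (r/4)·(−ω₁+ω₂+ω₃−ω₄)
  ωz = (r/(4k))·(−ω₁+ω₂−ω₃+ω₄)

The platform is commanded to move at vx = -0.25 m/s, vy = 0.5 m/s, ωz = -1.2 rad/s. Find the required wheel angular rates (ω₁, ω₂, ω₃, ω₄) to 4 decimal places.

(-5.3000, -3.0333, 11.3667, -19.7000)

k = lx + ly = 0.18 + 0.18 = 0.3600;  k·ωz = 0.3600·-1.2 = -0.4320
ω₁ (FL) = (vx − vy − k·ωz)/r = -0.3180/0.06 = -5.3000
ω₂ (FR) = (vx + vy + k·ωz)/r = -0.1820/0.06 = -3.0333
ω₃ (RL) = (vx + vy − k·ωz)/r = 0.6820/0.06 = 11.3667
ω₄ (RR) = (vx − vy + k·ωz)/r = -1.1820/0.06 = -19.7000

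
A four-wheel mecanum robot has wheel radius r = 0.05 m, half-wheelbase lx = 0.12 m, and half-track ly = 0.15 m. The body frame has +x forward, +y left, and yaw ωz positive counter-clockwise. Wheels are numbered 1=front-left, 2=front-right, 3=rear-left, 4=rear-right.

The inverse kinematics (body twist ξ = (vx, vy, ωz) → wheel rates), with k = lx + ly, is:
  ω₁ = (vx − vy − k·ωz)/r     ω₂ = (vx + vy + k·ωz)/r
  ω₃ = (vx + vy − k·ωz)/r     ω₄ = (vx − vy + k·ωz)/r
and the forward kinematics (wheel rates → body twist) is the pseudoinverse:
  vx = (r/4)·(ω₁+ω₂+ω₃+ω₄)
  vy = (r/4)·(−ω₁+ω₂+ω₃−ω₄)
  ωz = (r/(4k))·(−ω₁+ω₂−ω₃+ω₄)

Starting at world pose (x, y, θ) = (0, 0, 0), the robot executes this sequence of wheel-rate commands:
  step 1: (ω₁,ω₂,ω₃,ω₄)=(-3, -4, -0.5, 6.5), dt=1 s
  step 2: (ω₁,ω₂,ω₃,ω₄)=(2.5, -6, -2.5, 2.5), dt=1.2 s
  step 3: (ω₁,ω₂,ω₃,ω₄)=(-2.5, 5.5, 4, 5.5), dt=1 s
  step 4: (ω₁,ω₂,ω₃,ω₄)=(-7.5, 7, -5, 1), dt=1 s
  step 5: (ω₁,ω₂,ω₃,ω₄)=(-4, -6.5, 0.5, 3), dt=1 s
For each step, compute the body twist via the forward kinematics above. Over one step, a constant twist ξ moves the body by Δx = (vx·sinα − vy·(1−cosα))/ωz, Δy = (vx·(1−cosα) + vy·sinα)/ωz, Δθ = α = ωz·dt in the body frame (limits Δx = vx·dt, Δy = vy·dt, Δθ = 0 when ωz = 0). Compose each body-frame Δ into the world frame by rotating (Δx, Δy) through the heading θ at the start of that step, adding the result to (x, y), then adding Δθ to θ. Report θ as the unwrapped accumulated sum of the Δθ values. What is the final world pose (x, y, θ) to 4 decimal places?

step 1: ξ=(vx,vy,ωz)=(-0.0125, -0.1000, 0.2778), dt=1.0 → body Δ=(0.0015, -0.1004, 0.2778) → world pose (0.0015, -0.1004, 0.2778)
step 2: ξ=(vx,vy,ωz)=(-0.0438, -0.1688, -0.1620), dt=1.2 → body Δ=(-0.0718, -0.1961, -0.1944) → world pose (-0.0138, -0.3088, 0.0833)
step 3: ξ=(vx,vy,ωz)=(0.1562, 0.0813, 0.4398), dt=1.0 → body Δ=(0.1337, 0.1125, 0.4398) → world pose (0.1101, -0.1855, 0.5231)
step 4: ξ=(vx,vy,ωz)=(-0.0562, 0.1063, 0.9491), dt=1.0 → body Δ=(-0.0949, 0.0663, 0.9491) → world pose (-0.0053, -0.1756, 1.4722)
step 5: ξ=(vx,vy,ωz)=(-0.0875, -0.0625, 0.0000), dt=1.0 → body Δ=(-0.0875, -0.0625, 0.0000) → world pose (0.0483, -0.2688, 1.4722)

(0.0483, -0.2688, 1.4722)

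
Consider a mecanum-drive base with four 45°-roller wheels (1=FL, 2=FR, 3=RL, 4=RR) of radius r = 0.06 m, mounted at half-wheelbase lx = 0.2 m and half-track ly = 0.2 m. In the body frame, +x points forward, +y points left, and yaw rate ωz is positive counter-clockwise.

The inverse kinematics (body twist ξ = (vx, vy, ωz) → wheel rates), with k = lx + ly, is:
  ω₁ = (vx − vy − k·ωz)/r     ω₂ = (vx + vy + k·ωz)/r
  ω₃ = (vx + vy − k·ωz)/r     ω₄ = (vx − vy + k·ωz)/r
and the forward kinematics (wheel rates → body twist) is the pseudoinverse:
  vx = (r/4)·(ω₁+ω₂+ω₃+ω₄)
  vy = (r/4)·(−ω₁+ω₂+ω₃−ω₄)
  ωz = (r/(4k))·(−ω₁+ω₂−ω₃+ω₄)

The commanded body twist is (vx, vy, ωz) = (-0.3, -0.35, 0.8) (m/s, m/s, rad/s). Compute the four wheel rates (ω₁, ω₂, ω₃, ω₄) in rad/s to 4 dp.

(-4.5000, -5.5000, -16.1667, 6.1667)

k = lx + ly = 0.2 + 0.2 = 0.4000;  k·ωz = 0.4000·0.8 = 0.3200
ω₁ (FL) = (vx − vy − k·ωz)/r = -0.2700/0.06 = -4.5000
ω₂ (FR) = (vx + vy + k·ωz)/r = -0.3300/0.06 = -5.5000
ω₃ (RL) = (vx + vy − k·ωz)/r = -0.9700/0.06 = -16.1667
ω₄ (RR) = (vx − vy + k·ωz)/r = 0.3700/0.06 = 6.1667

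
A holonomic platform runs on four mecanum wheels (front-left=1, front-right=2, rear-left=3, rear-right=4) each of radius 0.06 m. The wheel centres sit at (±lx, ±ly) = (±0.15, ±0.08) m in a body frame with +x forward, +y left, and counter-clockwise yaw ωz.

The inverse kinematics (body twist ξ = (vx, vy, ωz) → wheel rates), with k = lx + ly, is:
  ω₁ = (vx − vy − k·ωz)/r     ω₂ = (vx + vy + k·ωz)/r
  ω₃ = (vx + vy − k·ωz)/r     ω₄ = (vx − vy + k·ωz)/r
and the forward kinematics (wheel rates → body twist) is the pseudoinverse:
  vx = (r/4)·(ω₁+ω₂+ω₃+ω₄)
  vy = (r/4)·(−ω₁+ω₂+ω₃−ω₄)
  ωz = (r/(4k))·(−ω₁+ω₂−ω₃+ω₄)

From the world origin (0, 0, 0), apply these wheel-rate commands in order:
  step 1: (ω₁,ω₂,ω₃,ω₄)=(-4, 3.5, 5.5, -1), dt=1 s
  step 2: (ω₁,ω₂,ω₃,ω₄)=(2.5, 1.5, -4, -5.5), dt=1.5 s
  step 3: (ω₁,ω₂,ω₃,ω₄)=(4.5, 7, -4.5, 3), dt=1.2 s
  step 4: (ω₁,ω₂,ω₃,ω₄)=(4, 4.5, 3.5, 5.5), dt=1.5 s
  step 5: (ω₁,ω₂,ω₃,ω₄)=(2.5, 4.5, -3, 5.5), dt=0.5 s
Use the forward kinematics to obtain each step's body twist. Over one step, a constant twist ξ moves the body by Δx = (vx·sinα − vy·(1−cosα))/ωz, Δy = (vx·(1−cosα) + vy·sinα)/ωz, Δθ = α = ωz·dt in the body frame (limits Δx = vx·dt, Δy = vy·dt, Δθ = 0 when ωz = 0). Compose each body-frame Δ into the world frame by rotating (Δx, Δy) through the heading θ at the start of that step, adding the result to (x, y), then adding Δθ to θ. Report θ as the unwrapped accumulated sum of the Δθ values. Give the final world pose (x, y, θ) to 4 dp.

(0.5151, 0.4516, 1.1902)

step 1: ξ=(vx,vy,ωz)=(0.0600, 0.2100, 0.0652), dt=1.0 → body Δ=(0.0531, 0.2118, 0.0652) → world pose (0.0531, 0.2118, 0.0652)
step 2: ξ=(vx,vy,ωz)=(-0.0825, 0.0075, -0.1630), dt=1.5 → body Δ=(-0.1212, 0.0262, -0.2446) → world pose (-0.0695, 0.2301, -0.1793)
step 3: ξ=(vx,vy,ωz)=(0.1500, -0.0750, 0.6522), dt=1.2 → body Δ=(0.1956, -0.0142, 0.7826) → world pose (0.1205, 0.1812, 0.6033)
step 4: ξ=(vx,vy,ωz)=(0.2625, -0.0225, 0.1630), dt=1.5 → body Δ=(0.3939, 0.0145, 0.2446) → world pose (0.4367, 0.4166, 0.8478)
step 5: ξ=(vx,vy,ωz)=(0.1425, -0.0975, 0.6848), dt=0.5 → body Δ=(0.0781, -0.0357, 0.3424) → world pose (0.5151, 0.4516, 1.1902)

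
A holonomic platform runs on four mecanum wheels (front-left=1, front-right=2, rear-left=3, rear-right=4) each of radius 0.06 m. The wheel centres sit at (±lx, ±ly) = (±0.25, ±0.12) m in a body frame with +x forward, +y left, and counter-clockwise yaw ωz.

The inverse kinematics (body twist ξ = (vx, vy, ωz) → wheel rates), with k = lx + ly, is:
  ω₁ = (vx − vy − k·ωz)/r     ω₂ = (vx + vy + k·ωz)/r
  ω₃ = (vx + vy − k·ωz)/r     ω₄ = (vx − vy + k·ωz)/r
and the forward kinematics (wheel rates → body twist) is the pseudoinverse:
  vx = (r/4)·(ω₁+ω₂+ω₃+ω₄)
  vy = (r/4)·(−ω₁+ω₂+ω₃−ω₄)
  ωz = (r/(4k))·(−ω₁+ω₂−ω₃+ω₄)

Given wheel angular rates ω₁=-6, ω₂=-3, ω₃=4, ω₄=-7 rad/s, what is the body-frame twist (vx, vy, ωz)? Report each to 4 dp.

k = lx + ly = 0.25 + 0.12 = 0.3700
ω₁+ω₂+ω₃+ω₄ = -12.0000  →  vx = (0.06/4)·-12.0000 = -0.1800
−ω₁+ω₂+ω₃−ω₄ = 14.0000  →  vy = (0.06/4)·14.0000 = 0.2100
−ω₁+ω₂−ω₃+ω₄ = -8.0000  →  ωz = (0.06/1.4800)·-8.0000 = -0.3243

(-0.1800, 0.2100, -0.3243)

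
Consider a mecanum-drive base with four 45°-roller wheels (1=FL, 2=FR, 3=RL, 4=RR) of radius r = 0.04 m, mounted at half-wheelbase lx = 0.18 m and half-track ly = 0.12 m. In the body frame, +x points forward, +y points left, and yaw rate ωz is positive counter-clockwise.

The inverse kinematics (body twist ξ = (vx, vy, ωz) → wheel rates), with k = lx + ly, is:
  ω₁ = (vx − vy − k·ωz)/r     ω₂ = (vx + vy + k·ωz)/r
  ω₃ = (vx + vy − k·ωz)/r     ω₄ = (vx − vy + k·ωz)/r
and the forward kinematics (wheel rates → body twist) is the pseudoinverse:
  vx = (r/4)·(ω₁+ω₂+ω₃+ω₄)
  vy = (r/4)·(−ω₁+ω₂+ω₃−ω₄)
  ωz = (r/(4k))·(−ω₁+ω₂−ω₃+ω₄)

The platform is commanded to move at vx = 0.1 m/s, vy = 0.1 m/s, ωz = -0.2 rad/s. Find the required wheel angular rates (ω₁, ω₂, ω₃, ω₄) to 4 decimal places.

k = lx + ly = 0.18 + 0.12 = 0.3000;  k·ωz = 0.3000·-0.2 = -0.0600
ω₁ (FL) = (vx − vy − k·ωz)/r = 0.0600/0.04 = 1.5000
ω₂ (FR) = (vx + vy + k·ωz)/r = 0.1400/0.04 = 3.5000
ω₃ (RL) = (vx + vy − k·ωz)/r = 0.2600/0.04 = 6.5000
ω₄ (RR) = (vx − vy + k·ωz)/r = -0.0600/0.04 = -1.5000

(1.5000, 3.5000, 6.5000, -1.5000)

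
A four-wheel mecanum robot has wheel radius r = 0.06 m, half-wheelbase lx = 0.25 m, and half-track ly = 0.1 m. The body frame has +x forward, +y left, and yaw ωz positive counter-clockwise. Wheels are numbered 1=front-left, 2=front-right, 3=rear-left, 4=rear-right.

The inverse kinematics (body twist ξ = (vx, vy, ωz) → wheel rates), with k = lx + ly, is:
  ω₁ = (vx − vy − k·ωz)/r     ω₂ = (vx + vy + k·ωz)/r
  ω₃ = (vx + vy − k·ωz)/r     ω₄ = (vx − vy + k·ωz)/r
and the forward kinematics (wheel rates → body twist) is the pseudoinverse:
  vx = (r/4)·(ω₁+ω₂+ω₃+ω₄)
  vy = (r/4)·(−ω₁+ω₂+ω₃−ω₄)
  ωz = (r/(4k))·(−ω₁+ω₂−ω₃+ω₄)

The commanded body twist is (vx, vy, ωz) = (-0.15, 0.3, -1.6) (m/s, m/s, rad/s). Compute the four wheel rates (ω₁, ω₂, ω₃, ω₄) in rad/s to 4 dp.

(1.8333, -6.8333, 11.8333, -16.8333)

k = lx + ly = 0.25 + 0.1 = 0.3500;  k·ωz = 0.3500·-1.6 = -0.5600
ω₁ (FL) = (vx − vy − k·ωz)/r = 0.1100/0.06 = 1.8333
ω₂ (FR) = (vx + vy + k·ωz)/r = -0.4100/0.06 = -6.8333
ω₃ (RL) = (vx + vy − k·ωz)/r = 0.7100/0.06 = 11.8333
ω₄ (RR) = (vx − vy + k·ωz)/r = -1.0100/0.06 = -16.8333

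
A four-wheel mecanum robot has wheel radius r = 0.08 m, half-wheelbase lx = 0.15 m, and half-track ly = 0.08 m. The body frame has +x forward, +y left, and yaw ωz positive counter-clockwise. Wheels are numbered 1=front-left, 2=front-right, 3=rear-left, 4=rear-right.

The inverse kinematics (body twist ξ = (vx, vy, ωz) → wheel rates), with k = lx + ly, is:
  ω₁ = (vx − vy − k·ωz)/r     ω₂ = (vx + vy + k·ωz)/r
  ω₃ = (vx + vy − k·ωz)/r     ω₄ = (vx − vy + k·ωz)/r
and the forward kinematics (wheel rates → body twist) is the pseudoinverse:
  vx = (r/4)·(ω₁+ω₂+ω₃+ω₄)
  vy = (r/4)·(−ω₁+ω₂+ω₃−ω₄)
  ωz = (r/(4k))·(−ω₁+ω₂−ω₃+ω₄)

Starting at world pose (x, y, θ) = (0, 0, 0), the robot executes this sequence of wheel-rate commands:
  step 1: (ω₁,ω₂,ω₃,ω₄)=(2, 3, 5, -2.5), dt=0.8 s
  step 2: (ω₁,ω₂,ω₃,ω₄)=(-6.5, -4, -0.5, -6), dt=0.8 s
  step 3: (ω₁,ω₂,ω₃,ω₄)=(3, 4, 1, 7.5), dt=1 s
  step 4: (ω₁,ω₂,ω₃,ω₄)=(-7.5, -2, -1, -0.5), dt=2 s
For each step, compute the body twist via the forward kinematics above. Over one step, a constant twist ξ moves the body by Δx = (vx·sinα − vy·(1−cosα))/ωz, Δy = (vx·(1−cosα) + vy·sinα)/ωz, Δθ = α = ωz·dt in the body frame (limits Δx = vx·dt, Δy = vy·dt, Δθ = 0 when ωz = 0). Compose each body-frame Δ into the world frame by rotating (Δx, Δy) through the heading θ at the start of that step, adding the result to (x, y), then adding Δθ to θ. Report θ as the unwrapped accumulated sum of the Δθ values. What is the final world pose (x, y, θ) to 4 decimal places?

(-0.2247, 0.1147, 1.0348)

step 1: ξ=(vx,vy,ωz)=(0.1500, 0.1700, -0.5652), dt=0.8 → body Δ=(0.1462, 0.1047, -0.4522) → world pose (0.1462, 0.1047, -0.4522)
step 2: ξ=(vx,vy,ωz)=(-0.3400, 0.1600, -0.2609), dt=0.8 → body Δ=(-0.2567, 0.1554, -0.2087) → world pose (-0.0169, 0.3566, -0.6609)
step 3: ξ=(vx,vy,ωz)=(0.3100, -0.1100, 0.6522), dt=1.0 → body Δ=(0.3231, -0.0048, 0.6522) → world pose (0.2353, 0.1545, -0.0087)
step 4: ξ=(vx,vy,ωz)=(-0.2200, 0.1000, 0.5217), dt=2.0 → body Δ=(-0.4596, -0.0438, 1.0435) → world pose (-0.2247, 0.1147, 1.0348)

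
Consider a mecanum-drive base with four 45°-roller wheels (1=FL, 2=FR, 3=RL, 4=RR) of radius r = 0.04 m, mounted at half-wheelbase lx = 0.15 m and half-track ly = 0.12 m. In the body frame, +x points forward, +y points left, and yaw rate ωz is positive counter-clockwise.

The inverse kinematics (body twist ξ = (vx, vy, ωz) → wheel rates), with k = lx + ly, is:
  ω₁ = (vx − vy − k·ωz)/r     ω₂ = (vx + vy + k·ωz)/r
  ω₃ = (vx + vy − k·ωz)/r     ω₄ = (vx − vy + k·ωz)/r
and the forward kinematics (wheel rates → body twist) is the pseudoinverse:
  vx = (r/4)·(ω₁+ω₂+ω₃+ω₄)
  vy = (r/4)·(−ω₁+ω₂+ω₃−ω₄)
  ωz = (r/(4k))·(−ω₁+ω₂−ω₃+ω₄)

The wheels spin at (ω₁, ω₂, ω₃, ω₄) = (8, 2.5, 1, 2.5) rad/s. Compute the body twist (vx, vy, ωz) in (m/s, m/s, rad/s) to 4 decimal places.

(0.1400, -0.0700, -0.1481)

k = lx + ly = 0.15 + 0.12 = 0.2700
ω₁+ω₂+ω₃+ω₄ = 14.0000  →  vx = (0.04/4)·14.0000 = 0.1400
−ω₁+ω₂+ω₃−ω₄ = -7.0000  →  vy = (0.04/4)·-7.0000 = -0.0700
−ω₁+ω₂−ω₃+ω₄ = -4.0000  →  ωz = (0.04/1.0800)·-4.0000 = -0.1481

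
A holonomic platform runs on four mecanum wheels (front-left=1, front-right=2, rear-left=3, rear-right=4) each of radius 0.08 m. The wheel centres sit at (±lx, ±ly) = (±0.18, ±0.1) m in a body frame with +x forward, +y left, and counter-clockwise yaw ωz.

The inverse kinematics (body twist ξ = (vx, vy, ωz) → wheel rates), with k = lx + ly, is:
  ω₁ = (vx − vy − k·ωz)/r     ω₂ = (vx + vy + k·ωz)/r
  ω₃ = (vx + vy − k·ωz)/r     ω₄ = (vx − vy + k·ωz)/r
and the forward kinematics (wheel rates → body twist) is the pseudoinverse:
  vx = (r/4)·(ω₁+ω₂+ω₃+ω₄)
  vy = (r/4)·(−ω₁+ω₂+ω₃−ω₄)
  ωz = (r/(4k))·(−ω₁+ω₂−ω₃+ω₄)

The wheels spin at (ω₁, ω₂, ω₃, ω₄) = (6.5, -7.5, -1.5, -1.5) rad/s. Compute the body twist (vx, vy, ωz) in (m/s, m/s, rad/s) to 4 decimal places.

k = lx + ly = 0.18 + 0.1 = 0.2800
ω₁+ω₂+ω₃+ω₄ = -4.0000  →  vx = (0.08/4)·-4.0000 = -0.0800
−ω₁+ω₂+ω₃−ω₄ = -14.0000  →  vy = (0.08/4)·-14.0000 = -0.2800
−ω₁+ω₂−ω₃+ω₄ = -14.0000  →  ωz = (0.08/1.1200)·-14.0000 = -1.0000

(-0.0800, -0.2800, -1.0000)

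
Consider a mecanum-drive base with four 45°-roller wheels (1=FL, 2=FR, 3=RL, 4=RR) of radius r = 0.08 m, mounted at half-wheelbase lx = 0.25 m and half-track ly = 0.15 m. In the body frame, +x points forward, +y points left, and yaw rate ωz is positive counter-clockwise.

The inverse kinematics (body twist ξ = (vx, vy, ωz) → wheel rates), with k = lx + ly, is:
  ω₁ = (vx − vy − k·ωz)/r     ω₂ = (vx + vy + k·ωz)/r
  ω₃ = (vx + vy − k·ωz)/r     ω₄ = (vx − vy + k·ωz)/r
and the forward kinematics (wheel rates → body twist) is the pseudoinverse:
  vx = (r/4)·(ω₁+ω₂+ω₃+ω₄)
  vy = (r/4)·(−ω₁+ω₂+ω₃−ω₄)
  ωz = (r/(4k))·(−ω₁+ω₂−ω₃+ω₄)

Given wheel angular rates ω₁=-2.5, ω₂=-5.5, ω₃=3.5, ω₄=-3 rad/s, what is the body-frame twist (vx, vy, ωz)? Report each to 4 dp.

k = lx + ly = 0.25 + 0.15 = 0.4000
ω₁+ω₂+ω₃+ω₄ = -7.5000  →  vx = (0.08/4)·-7.5000 = -0.1500
−ω₁+ω₂+ω₃−ω₄ = 3.5000  →  vy = (0.08/4)·3.5000 = 0.0700
−ω₁+ω₂−ω₃+ω₄ = -9.5000  →  ωz = (0.08/1.6000)·-9.5000 = -0.4750

(-0.1500, 0.0700, -0.4750)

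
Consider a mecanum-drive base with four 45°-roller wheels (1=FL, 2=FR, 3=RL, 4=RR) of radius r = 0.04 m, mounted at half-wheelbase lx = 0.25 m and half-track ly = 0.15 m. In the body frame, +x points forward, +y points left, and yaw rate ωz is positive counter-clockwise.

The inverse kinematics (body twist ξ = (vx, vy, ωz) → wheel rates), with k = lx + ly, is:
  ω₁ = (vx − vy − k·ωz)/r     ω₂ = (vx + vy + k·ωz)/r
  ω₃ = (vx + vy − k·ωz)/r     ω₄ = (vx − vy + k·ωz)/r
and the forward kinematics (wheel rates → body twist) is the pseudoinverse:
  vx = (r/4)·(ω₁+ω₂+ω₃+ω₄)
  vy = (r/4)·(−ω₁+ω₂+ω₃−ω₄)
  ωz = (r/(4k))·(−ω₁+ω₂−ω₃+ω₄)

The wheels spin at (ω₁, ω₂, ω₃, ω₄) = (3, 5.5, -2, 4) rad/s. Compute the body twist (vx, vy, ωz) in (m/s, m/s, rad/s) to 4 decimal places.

(0.1050, -0.0350, 0.2125)

k = lx + ly = 0.25 + 0.15 = 0.4000
ω₁+ω₂+ω₃+ω₄ = 10.5000  →  vx = (0.04/4)·10.5000 = 0.1050
−ω₁+ω₂+ω₃−ω₄ = -3.5000  →  vy = (0.04/4)·-3.5000 = -0.0350
−ω₁+ω₂−ω₃+ω₄ = 8.5000  →  ωz = (0.04/1.6000)·8.5000 = 0.2125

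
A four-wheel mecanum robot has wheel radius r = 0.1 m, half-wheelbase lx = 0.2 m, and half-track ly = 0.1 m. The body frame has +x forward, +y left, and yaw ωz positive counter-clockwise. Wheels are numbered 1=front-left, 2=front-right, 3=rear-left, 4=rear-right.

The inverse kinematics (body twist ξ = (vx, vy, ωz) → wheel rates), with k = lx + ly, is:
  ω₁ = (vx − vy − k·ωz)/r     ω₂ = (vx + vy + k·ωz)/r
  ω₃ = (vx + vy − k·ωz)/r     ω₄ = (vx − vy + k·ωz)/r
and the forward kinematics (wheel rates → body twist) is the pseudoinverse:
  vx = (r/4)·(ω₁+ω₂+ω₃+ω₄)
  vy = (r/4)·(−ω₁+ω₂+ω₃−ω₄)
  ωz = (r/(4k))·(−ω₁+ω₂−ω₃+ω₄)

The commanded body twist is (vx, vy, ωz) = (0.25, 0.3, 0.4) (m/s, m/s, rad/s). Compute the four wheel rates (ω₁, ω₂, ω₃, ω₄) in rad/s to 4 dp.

k = lx + ly = 0.2 + 0.1 = 0.3000;  k·ωz = 0.3000·0.4 = 0.1200
ω₁ (FL) = (vx − vy − k·ωz)/r = -0.1700/0.1 = -1.7000
ω₂ (FR) = (vx + vy + k·ωz)/r = 0.6700/0.1 = 6.7000
ω₃ (RL) = (vx + vy − k·ωz)/r = 0.4300/0.1 = 4.3000
ω₄ (RR) = (vx − vy + k·ωz)/r = 0.0700/0.1 = 0.7000

(-1.7000, 6.7000, 4.3000, 0.7000)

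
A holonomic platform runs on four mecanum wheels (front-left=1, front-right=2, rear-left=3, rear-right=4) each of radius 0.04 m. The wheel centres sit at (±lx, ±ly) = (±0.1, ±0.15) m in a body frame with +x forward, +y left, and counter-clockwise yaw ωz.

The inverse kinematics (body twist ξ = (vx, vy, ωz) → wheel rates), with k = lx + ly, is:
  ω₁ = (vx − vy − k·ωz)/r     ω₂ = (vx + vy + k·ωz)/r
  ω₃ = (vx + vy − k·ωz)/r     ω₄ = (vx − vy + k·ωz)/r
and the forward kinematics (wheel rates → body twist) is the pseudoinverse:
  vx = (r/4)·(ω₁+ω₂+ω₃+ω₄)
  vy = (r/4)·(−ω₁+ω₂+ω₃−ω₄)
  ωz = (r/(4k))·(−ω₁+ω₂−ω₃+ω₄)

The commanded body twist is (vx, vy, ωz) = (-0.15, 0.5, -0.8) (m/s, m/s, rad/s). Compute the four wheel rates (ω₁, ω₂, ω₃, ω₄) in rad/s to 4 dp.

(-11.2500, 3.7500, 13.7500, -21.2500)

k = lx + ly = 0.1 + 0.15 = 0.2500;  k·ωz = 0.2500·-0.8 = -0.2000
ω₁ (FL) = (vx − vy − k·ωz)/r = -0.4500/0.04 = -11.2500
ω₂ (FR) = (vx + vy + k·ωz)/r = 0.1500/0.04 = 3.7500
ω₃ (RL) = (vx + vy − k·ωz)/r = 0.5500/0.04 = 13.7500
ω₄ (RR) = (vx − vy + k·ωz)/r = -0.8500/0.04 = -21.2500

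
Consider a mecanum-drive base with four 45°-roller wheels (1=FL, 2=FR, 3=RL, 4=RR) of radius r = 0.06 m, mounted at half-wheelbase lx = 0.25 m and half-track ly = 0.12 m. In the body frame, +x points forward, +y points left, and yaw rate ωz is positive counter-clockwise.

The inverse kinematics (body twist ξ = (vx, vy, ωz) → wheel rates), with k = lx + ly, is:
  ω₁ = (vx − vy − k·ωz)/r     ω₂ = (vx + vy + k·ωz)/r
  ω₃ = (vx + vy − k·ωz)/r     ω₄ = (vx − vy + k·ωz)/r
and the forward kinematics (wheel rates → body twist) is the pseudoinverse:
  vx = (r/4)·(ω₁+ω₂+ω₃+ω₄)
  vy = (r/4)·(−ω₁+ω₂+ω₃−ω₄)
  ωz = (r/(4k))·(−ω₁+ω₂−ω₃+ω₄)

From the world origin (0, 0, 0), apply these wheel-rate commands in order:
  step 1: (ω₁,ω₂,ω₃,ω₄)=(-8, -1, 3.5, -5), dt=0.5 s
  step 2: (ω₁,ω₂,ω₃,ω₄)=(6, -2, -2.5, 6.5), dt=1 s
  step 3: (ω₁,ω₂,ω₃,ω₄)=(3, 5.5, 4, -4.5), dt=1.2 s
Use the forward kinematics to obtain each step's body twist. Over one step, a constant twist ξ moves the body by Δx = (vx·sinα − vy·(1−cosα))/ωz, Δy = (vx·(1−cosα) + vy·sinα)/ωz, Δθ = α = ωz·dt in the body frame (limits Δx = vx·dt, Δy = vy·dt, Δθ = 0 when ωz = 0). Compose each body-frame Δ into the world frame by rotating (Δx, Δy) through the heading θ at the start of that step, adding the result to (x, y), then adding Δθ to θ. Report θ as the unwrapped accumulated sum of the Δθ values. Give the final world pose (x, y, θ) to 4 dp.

(0.2093, 0.0373, -0.2818)

step 1: ξ=(vx,vy,ωz)=(-0.1575, 0.2325, -0.0608), dt=0.5 → body Δ=(-0.0770, 0.1174, -0.0304) → world pose (-0.0770, 0.1174, -0.0304)
step 2: ξ=(vx,vy,ωz)=(0.1200, -0.2550, 0.0405), dt=1.0 → body Δ=(0.1251, -0.2525, 0.0405) → world pose (0.0404, -0.1388, 0.0101)
step 3: ξ=(vx,vy,ωz)=(0.1200, 0.1650, -0.2432), dt=1.2 → body Δ=(0.1707, 0.1743, -0.2919) → world pose (0.2093, 0.0373, -0.2818)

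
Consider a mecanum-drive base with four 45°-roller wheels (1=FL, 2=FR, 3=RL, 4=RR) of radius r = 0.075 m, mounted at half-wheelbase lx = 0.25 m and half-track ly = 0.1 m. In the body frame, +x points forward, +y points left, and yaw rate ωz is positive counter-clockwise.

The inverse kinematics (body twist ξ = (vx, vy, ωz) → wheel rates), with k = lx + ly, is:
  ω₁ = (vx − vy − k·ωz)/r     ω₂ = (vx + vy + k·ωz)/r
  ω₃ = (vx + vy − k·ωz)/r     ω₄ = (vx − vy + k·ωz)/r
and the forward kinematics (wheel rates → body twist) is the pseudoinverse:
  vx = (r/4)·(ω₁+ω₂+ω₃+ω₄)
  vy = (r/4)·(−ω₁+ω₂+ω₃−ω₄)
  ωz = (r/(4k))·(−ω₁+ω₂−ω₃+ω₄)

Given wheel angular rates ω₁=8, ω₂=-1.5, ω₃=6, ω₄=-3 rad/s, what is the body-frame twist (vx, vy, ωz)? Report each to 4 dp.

k = lx + ly = 0.25 + 0.1 = 0.3500
ω₁+ω₂+ω₃+ω₄ = 9.5000  →  vx = (0.075/4)·9.5000 = 0.1781
−ω₁+ω₂+ω₃−ω₄ = -0.5000  →  vy = (0.075/4)·-0.5000 = -0.0094
−ω₁+ω₂−ω₃+ω₄ = -18.5000  →  ωz = (0.075/1.4000)·-18.5000 = -0.9911

(0.1781, -0.0094, -0.9911)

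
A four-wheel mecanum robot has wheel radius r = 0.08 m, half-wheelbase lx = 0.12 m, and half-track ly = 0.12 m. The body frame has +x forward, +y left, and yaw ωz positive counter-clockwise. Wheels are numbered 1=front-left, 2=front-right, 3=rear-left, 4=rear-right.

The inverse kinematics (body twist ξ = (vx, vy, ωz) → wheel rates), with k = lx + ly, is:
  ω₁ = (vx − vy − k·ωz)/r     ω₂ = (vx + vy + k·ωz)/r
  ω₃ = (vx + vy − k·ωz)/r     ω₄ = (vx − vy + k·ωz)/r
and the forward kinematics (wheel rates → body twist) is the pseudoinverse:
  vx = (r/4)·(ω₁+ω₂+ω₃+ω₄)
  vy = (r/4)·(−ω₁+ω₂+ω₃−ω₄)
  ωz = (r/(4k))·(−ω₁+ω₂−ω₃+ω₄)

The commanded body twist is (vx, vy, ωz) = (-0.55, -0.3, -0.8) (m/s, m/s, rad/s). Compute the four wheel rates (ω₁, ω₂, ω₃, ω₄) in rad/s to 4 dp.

(-0.7250, -13.0250, -8.2250, -5.5250)

k = lx + ly = 0.12 + 0.12 = 0.2400;  k·ωz = 0.2400·-0.8 = -0.1920
ω₁ (FL) = (vx − vy − k·ωz)/r = -0.0580/0.08 = -0.7250
ω₂ (FR) = (vx + vy + k·ωz)/r = -1.0420/0.08 = -13.0250
ω₃ (RL) = (vx + vy − k·ωz)/r = -0.6580/0.08 = -8.2250
ω₄ (RR) = (vx − vy + k·ωz)/r = -0.4420/0.08 = -5.5250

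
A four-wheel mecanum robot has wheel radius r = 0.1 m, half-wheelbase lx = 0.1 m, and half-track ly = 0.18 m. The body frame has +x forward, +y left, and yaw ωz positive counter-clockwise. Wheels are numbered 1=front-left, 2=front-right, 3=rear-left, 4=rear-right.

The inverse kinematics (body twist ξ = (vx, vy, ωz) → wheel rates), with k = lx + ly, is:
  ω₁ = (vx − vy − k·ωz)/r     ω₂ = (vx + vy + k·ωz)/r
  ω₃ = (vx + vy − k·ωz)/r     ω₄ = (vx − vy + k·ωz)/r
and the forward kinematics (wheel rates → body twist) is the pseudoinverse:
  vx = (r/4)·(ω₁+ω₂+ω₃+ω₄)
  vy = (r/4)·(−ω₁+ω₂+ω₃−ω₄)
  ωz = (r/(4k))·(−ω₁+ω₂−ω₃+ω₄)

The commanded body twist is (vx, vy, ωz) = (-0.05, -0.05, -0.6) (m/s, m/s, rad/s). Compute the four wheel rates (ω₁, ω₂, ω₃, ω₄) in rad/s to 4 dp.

(1.6800, -2.6800, 0.6800, -1.6800)

k = lx + ly = 0.1 + 0.18 = 0.2800;  k·ωz = 0.2800·-0.6 = -0.1680
ω₁ (FL) = (vx − vy − k·ωz)/r = 0.1680/0.1 = 1.6800
ω₂ (FR) = (vx + vy + k·ωz)/r = -0.2680/0.1 = -2.6800
ω₃ (RL) = (vx + vy − k·ωz)/r = 0.0680/0.1 = 0.6800
ω₄ (RR) = (vx − vy + k·ωz)/r = -0.1680/0.1 = -1.6800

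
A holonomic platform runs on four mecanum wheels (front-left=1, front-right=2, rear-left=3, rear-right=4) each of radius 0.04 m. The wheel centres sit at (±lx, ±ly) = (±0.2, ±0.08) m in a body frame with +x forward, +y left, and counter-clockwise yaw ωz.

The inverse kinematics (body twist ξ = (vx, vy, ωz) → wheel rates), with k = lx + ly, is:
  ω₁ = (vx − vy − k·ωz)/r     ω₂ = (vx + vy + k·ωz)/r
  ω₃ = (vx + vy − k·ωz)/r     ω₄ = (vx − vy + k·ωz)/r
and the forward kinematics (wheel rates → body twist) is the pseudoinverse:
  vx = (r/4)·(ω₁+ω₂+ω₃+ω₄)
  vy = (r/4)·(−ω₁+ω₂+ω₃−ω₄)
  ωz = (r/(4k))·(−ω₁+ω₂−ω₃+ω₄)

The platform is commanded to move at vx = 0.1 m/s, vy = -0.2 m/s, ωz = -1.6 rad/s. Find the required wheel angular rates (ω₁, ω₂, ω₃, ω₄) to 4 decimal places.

(18.7000, -13.7000, 8.7000, -3.7000)

k = lx + ly = 0.2 + 0.08 = 0.2800;  k·ωz = 0.2800·-1.6 = -0.4480
ω₁ (FL) = (vx − vy − k·ωz)/r = 0.7480/0.04 = 18.7000
ω₂ (FR) = (vx + vy + k·ωz)/r = -0.5480/0.04 = -13.7000
ω₃ (RL) = (vx + vy − k·ωz)/r = 0.3480/0.04 = 8.7000
ω₄ (RR) = (vx − vy + k·ωz)/r = -0.1480/0.04 = -3.7000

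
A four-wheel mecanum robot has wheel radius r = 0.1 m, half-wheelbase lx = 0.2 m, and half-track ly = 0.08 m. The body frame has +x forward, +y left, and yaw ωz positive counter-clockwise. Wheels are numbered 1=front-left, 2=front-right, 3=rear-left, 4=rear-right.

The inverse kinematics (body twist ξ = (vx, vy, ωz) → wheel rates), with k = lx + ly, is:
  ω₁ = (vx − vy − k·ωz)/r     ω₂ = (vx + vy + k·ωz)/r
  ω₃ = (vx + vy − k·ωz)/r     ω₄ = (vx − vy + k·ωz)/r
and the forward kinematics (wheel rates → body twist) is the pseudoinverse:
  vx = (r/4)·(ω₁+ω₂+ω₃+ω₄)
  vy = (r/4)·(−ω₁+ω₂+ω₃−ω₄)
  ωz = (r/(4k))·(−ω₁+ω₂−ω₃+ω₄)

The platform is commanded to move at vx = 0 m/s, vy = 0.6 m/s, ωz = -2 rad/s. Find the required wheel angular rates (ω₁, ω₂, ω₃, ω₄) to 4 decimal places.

k = lx + ly = 0.2 + 0.08 = 0.2800;  k·ωz = 0.2800·-2 = -0.5600
ω₁ (FL) = (vx − vy − k·ωz)/r = -0.0400/0.1 = -0.4000
ω₂ (FR) = (vx + vy + k·ωz)/r = 0.0400/0.1 = 0.4000
ω₃ (RL) = (vx + vy − k·ωz)/r = 1.1600/0.1 = 11.6000
ω₄ (RR) = (vx − vy + k·ωz)/r = -1.1600/0.1 = -11.6000

(-0.4000, 0.4000, 11.6000, -11.6000)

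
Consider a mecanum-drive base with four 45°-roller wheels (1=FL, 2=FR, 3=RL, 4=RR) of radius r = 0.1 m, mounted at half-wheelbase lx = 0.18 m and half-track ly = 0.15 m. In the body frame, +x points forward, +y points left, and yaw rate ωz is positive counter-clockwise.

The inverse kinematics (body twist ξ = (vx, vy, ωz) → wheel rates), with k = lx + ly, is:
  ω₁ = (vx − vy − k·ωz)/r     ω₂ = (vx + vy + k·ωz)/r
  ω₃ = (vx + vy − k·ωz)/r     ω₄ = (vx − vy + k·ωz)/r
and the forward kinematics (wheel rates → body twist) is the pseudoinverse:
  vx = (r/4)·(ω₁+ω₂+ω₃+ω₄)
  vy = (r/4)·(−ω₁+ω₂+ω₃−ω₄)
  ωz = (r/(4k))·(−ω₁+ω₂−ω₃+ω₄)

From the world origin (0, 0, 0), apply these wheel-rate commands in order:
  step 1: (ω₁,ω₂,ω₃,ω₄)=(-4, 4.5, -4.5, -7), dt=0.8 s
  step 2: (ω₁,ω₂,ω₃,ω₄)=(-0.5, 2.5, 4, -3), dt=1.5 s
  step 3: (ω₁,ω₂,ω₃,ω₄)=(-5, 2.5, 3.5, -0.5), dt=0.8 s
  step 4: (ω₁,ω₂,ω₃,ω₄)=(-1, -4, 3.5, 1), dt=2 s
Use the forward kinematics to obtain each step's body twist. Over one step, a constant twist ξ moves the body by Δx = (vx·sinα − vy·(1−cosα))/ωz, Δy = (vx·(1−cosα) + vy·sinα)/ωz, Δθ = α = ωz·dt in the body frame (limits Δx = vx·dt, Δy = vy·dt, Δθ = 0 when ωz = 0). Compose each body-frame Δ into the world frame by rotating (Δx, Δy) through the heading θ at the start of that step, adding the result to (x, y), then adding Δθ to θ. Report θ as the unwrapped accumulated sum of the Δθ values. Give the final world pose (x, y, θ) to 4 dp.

step 1: ξ=(vx,vy,ωz)=(-0.2750, 0.2750, 0.4545), dt=0.8 → body Δ=(-0.2547, 0.1756, 0.3636) → world pose (-0.2547, 0.1756, 0.3636)
step 2: ξ=(vx,vy,ωz)=(0.0750, 0.2500, -0.3030), dt=1.5 → body Δ=(0.1924, 0.3371, -0.4545) → world pose (-0.1948, 0.5591, -0.0909)
step 3: ξ=(vx,vy,ωz)=(0.0125, 0.2875, 0.2652), dt=0.8 → body Δ=(-0.0144, 0.2293, 0.2121) → world pose (-0.1883, 0.7888, 0.1212)
step 4: ξ=(vx,vy,ωz)=(-0.0125, -0.0125, -0.4167), dt=2.0 → body Δ=(-0.0320, -0.0124, -0.8333) → world pose (-0.2186, 0.7726, -0.7121)

(-0.2186, 0.7726, -0.7121)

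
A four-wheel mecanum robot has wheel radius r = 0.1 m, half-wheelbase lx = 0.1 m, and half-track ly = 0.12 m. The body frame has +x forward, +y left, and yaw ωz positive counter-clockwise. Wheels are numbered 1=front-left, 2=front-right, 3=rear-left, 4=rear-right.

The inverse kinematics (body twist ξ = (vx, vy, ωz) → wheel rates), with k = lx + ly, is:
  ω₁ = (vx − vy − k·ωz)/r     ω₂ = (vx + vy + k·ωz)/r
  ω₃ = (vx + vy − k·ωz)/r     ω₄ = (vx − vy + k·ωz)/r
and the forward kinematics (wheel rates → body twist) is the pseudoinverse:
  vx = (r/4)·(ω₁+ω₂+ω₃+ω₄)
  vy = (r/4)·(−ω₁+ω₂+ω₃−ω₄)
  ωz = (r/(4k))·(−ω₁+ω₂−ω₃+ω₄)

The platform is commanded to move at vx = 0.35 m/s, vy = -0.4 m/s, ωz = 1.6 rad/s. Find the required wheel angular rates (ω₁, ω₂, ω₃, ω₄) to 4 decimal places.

(3.9800, 3.0200, -4.0200, 11.0200)

k = lx + ly = 0.1 + 0.12 = 0.2200;  k·ωz = 0.2200·1.6 = 0.3520
ω₁ (FL) = (vx − vy − k·ωz)/r = 0.3980/0.1 = 3.9800
ω₂ (FR) = (vx + vy + k·ωz)/r = 0.3020/0.1 = 3.0200
ω₃ (RL) = (vx + vy − k·ωz)/r = -0.4020/0.1 = -4.0200
ω₄ (RR) = (vx − vy + k·ωz)/r = 1.1020/0.1 = 11.0200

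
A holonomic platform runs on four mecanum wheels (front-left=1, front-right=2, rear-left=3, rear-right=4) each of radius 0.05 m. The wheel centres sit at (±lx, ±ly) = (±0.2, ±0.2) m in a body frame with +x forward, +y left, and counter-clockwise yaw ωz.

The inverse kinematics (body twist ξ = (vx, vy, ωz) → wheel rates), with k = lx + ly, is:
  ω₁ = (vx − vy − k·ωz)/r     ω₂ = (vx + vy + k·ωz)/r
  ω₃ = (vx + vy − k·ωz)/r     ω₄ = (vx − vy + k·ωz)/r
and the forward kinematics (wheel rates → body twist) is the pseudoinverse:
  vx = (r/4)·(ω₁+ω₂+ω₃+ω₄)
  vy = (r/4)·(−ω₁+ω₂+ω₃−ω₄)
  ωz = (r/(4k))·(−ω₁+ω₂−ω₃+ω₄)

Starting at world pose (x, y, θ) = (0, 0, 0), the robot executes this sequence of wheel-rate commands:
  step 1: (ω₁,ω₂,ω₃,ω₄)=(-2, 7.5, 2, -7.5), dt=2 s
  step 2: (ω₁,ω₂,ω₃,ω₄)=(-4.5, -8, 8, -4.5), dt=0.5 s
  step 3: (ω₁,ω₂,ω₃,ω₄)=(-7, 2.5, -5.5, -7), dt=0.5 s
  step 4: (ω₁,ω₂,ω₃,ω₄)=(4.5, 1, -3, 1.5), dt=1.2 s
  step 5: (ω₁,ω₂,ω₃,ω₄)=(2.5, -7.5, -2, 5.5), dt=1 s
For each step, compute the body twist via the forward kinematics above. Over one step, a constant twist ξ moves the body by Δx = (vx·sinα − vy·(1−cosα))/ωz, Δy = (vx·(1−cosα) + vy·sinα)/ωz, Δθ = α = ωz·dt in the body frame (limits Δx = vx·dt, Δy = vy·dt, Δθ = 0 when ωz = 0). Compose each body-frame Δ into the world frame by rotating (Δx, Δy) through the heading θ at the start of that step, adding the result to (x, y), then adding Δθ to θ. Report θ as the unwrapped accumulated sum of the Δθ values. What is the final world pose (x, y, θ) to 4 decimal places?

(-0.1395, 0.2847, -0.1656)

step 1: ξ=(vx,vy,ωz)=(0.0000, 0.2375, 0.0000), dt=2.0 → body Δ=(0.0000, 0.4750, 0.0000) → world pose (0.0000, 0.4750, 0.0000)
step 2: ξ=(vx,vy,ωz)=(-0.1125, 0.1125, -0.5000), dt=0.5 → body Δ=(-0.0487, 0.0627, -0.2500) → world pose (-0.0487, 0.5377, -0.2500)
step 3: ξ=(vx,vy,ωz)=(-0.2125, 0.1375, 0.2500), dt=0.5 → body Δ=(-0.1103, 0.0619, 0.1250) → world pose (-0.1402, 0.6250, -0.1250)
step 4: ξ=(vx,vy,ωz)=(0.0500, -0.1000, 0.0312), dt=1.2 → body Δ=(0.0622, -0.1188, 0.0375) → world pose (-0.0933, 0.4993, -0.0875)
step 5: ξ=(vx,vy,ωz)=(-0.0187, -0.2188, -0.0781), dt=1.0 → body Δ=(-0.0273, -0.2178, -0.0781) → world pose (-0.1395, 0.2847, -0.1656)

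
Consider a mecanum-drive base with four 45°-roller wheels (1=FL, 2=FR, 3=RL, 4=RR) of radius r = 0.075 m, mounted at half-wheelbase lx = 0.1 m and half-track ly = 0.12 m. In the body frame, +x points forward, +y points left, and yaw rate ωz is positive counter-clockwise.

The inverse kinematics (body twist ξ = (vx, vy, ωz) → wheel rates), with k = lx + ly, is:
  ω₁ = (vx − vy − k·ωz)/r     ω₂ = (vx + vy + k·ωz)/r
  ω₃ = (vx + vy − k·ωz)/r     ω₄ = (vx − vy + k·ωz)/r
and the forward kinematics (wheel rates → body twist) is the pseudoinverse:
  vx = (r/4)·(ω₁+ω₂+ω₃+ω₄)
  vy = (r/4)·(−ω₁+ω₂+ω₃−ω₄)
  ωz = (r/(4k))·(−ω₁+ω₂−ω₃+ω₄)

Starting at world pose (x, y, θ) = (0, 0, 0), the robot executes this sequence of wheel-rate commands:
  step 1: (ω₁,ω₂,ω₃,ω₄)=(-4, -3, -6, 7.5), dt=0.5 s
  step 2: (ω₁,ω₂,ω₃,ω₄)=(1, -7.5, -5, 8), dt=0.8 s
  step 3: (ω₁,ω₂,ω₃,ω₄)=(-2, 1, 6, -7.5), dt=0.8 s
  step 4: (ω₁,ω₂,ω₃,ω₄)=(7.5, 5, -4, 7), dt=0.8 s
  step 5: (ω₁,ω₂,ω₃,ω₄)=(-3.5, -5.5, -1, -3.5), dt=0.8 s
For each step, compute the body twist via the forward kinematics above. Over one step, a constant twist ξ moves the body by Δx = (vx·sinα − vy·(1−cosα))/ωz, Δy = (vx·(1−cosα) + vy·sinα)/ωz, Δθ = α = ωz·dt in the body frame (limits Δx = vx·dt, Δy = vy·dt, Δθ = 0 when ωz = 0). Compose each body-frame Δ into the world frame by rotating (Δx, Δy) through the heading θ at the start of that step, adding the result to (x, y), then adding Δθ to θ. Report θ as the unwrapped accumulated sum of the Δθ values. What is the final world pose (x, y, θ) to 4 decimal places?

step 1: ξ=(vx,vy,ωz)=(-0.1031, -0.2344, 1.2358), dt=0.5 → body Δ=(-0.0133, -0.1253, 0.6179) → world pose (-0.0133, -0.1253, 0.6179)
step 2: ξ=(vx,vy,ωz)=(-0.0656, -0.4031, 0.3835), dt=0.8 → body Δ=(-0.0026, -0.3255, 0.3068) → world pose (0.1732, -0.3921, 0.9247)
step 3: ξ=(vx,vy,ωz)=(-0.0469, 0.3094, -0.8949), dt=0.8 → body Δ=(0.0505, 0.2398, -0.7159) → world pose (0.0121, -0.2074, 0.2088)
step 4: ξ=(vx,vy,ωz)=(0.2906, -0.2531, 0.7244), dt=0.8 → body Δ=(0.2768, -0.1258, 0.5795) → world pose (0.3090, -0.2732, 0.7884)
step 5: ξ=(vx,vy,ωz)=(-0.2531, 0.0094, -0.3835), dt=0.8 → body Δ=(-0.1982, 0.0382, -0.3068) → world pose (0.1421, -0.3868, 0.4815)

(0.1421, -0.3868, 0.4815)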